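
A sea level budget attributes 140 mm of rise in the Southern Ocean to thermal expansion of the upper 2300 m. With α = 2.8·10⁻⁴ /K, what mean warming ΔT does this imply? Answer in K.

ΔT = Δh/(αH) = 0.14 / (2.8×10⁻⁴ × 2300) ≈ 0.2174 K

about 0.22 K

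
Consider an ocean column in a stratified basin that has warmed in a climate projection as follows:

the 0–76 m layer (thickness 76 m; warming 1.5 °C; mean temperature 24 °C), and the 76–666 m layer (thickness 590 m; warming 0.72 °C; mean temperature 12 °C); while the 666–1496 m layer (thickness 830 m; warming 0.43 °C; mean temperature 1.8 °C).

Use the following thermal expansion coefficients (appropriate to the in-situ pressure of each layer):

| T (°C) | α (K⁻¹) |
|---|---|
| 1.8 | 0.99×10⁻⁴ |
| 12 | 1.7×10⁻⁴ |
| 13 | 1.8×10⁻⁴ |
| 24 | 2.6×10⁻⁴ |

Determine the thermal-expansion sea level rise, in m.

Layer 1 at 24 °C → α = 2.6×10⁻⁴ K⁻¹
Layer 2 at 12 °C → α = 1.7×10⁻⁴ K⁻¹
Layer 3 at 1.8 °C → α = 0.99×10⁻⁴ K⁻¹
1.5 × 76 × 2.6×10⁻⁴ = 0.02964 m
76–666 m: 1.7×10⁻⁴ × 590 × 0.72 = 0.072216 m
666–1496 m: 0.99×10⁻⁴ × 0.43 × 830 = 0.0353331 m
Δh = 0.02964 + 0.072216 + 0.0353331 = 0.1371891 m

Δh ≈ 0.137 m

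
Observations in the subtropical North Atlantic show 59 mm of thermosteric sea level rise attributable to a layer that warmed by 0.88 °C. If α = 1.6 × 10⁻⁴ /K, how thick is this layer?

H ≈ 419 m

H = Δh/(αΔT) = 0.059 / (1.6×10⁻⁴ × 0.88) ≈ 419.0 m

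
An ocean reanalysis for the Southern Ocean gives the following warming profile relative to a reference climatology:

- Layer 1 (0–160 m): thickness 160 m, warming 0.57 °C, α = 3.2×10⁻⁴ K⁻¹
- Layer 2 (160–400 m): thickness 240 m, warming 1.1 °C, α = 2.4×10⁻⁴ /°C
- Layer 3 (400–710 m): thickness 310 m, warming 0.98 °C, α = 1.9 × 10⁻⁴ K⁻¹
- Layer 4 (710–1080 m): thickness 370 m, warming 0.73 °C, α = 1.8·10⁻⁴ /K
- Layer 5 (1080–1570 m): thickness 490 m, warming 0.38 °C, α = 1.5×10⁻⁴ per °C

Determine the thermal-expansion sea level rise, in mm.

0–160 m: 160 × 0.57 × 3.2×10⁻⁴ = 0.029184 m
2.4×10⁻⁴ × 240 × 1.1 = 0.06336 m
400–710 m: 1.9×10⁻⁴ × 310 × 0.98 = 0.057722 m
710–1080 m: 1.8×10⁻⁴ × 370 × 0.73 = 0.048618 m
Layer 5: 490 × 1.5×10⁻⁴ × 0.38 = 0.02793 m
Δh = 0.029184 + 0.06336 + 0.057722 + 0.048618 + 0.02793 = 0.226814 m

Δh = 227 mm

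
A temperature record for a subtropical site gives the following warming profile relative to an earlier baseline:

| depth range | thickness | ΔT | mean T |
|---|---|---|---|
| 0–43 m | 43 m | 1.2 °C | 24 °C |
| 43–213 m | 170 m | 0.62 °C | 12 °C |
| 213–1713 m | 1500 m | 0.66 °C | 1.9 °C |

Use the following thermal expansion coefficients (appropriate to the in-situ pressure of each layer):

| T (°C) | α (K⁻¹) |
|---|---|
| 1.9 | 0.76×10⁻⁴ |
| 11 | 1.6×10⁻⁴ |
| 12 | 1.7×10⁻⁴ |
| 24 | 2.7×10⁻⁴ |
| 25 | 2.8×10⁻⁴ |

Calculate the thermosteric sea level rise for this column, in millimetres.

Layer 1 at 24 °C → α = 2.7×10⁻⁴ K⁻¹
Layer 2 at 12 °C → α = 1.7×10⁻⁴ K⁻¹
Layer 3 at 1.9 °C → α = 0.76×10⁻⁴ K⁻¹
Layer 1: 1.2 × 2.7×10⁻⁴ × 43 = 0.013932 m
43–213 m: 170 × 1.7×10⁻⁴ × 0.62 = 0.017918 m
Layer 3: 1500 × 0.66 × 0.76×10⁻⁴ = 0.07524 m
Δh = 0.013932 + 0.017918 + 0.07524 = 0.10709 m

Δh = 107 mm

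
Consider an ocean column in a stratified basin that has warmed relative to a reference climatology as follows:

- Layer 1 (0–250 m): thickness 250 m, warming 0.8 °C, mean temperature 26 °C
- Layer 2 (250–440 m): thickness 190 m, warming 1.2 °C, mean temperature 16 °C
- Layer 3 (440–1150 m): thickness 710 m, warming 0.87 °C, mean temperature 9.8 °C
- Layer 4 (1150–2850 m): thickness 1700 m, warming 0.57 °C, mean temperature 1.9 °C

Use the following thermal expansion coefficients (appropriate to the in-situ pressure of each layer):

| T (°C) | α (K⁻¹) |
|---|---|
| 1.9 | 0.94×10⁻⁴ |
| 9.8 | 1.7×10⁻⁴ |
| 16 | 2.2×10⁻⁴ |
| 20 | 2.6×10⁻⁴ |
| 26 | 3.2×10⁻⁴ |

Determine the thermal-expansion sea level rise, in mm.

Layer 1 at 26 °C → α = 3.2×10⁻⁴ K⁻¹
Layer 2 at 16 °C → α = 2.2×10⁻⁴ K⁻¹
Layer 3 at 9.8 °C → α = 1.7×10⁻⁴ K⁻¹
Layer 4 at 1.9 °C → α = 0.94×10⁻⁴ K⁻¹
Layer 1: 3.2×10⁻⁴ × 250 × 0.8 = 0.06400 m
2.2×10⁻⁴ × 1.2 × 190 = 0.05016 m
440–1150 m: 710 × 0.87 × 1.7×10⁻⁴ = 0.105009 m
0.94×10⁻⁴ × 1700 × 0.57 = 0.091086 m
Δh = 0.06400 + 0.05016 + 0.105009 + 0.091086 = 0.310255 m ≈ 310 mm

Δh ≈ 310 mm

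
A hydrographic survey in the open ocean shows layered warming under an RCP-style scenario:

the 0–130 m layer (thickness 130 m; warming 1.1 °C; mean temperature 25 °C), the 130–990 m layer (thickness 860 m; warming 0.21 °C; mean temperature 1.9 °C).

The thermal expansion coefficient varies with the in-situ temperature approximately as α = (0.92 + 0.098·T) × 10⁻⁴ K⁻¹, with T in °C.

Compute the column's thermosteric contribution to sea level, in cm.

about 6.82 cm

Layer 1: α = (0.92 + 0.098×25)×10⁻⁴ = 3.37×10⁻⁴ K⁻¹
Layer 2: α = (0.92 + 0.098×1.9)×10⁻⁴ = 1.1062×10⁻⁴ K⁻¹
Layer 1: 1.1 × 130 × 3.37×10⁻⁴ = 0.048191 m
1.1062×10⁻⁴ × 860 × 0.21 = 0.019977972 m
Δh = 0.048191 + 0.019977972 = 0.068168972 m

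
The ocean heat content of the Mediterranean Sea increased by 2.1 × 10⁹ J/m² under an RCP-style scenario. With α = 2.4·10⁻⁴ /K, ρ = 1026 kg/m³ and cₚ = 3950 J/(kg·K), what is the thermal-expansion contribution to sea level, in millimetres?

Δh = αQ/(ρcₚ) = 2.4×10⁻⁴ × 2.1×10⁹ / (1026 × 3950) ≈ 0.12436 m

120 mm of thermosteric rise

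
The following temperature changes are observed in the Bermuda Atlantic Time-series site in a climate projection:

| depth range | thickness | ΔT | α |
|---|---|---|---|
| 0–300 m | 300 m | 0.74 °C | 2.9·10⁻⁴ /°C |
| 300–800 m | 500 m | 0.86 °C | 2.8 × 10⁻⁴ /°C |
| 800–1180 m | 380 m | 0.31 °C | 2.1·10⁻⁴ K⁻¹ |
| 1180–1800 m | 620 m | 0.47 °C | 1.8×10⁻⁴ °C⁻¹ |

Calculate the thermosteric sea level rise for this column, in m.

0.262 m

0–300 m: 0.74 × 2.9×10⁻⁴ × 300 = 0.06438 m
Layer 2: 500 × 0.86 × 2.8×10⁻⁴ = 0.12040 m
Layer 3: 2.1×10⁻⁴ × 0.31 × 380 = 0.024738 m
1180–1800 m: 0.47 × 1.8×10⁻⁴ × 620 = 0.052452 m
Δh = 0.06438 + 0.12040 + 0.024738 + 0.052452 = 0.26197 m ≈ 0.262 m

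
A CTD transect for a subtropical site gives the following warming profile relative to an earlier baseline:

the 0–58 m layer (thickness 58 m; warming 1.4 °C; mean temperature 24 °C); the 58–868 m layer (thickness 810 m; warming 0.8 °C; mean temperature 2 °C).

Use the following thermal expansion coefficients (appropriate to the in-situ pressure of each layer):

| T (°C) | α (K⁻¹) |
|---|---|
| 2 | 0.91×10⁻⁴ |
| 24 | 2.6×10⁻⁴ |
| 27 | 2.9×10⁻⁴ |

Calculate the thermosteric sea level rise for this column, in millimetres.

about 80 mm

Layer 1 at 24 °C → α = 2.6×10⁻⁴ K⁻¹
Layer 2 at 2 °C → α = 0.91×10⁻⁴ K⁻¹
1.4 × 58 × 2.6×10⁻⁴ = 0.021112 m
0.91×10⁻⁴ × 0.8 × 810 = 0.058968 m
Δh = 0.021112 + 0.058968 = 0.08008 m ≈ 80 mm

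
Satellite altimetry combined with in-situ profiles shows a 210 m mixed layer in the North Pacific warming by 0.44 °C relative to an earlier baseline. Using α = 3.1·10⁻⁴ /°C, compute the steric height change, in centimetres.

Δh = αΔT·H = 3.1×10⁻⁴ × 0.44 × 210 = 0.028644 m

2.9 cm of thermosteric rise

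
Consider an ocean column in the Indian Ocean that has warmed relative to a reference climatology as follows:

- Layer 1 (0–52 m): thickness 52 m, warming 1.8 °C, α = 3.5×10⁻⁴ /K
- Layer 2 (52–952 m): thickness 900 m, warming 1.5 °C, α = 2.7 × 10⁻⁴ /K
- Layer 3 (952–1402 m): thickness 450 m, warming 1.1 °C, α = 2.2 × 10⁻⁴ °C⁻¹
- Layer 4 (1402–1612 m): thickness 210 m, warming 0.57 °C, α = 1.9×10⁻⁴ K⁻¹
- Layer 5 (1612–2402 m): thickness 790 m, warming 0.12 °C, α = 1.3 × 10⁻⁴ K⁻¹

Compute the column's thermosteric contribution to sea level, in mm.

Δh ≈ 541 mm

0–52 m: 3.5×10⁻⁴ × 52 × 1.8 = 0.03276 m
52–952 m: 2.7×10⁻⁴ × 900 × 1.5 = 0.36450 m
Layer 3: 1.1 × 450 × 2.2×10⁻⁴ = 0.10890 m
Layer 4: 0.57 × 1.9×10⁻⁴ × 210 = 0.022743 m
Layer 5: 1.3×10⁻⁴ × 0.12 × 790 = 0.012324 m
Δh = 0.03276 + 0.36450 + 0.10890 + 0.022743 + 0.012324 = 0.541227 m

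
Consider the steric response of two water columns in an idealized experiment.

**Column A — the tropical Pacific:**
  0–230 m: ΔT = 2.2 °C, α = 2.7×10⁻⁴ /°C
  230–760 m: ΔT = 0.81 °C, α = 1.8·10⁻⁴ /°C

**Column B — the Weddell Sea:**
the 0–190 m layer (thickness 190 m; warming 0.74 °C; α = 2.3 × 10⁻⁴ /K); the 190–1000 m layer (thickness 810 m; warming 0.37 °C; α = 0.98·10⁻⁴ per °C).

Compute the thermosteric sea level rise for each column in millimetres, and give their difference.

A 0–230 m: 230 × 2.7×10⁻⁴ × 2.2 = 0.13662 m
A Layer 2: 1.8×10⁻⁴ × 530 × 0.81 = 0.077274 m
A total: 0.213894 m
B 0–190 m: 2.3×10⁻⁴ × 190 × 0.74 = 0.032338 m
B Layer 2: 0.98×10⁻⁴ × 0.37 × 810 = 0.0293706 m
B total: 0.0617086 m
Difference: 0.213894 − 0.0617086 = 0.1521854 m

A: 214 mm; B: 61.7 mm; difference 152 mm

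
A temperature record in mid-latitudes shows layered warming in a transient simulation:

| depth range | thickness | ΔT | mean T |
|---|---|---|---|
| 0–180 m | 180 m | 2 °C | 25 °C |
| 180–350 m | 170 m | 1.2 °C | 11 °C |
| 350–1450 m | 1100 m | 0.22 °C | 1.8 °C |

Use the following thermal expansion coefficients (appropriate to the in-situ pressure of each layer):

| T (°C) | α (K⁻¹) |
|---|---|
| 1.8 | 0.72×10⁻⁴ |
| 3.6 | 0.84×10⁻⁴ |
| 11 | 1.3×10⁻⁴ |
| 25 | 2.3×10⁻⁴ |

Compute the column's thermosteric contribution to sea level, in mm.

127 mm

Layer 1 at 25 °C → α = 2.3×10⁻⁴ K⁻¹
Layer 2 at 11 °C → α = 1.3×10⁻⁴ K⁻¹
Layer 3 at 1.8 °C → α = 0.72×10⁻⁴ K⁻¹
2.3×10⁻⁴ × 180 × 2 = 0.08280 m
170 × 1.3×10⁻⁴ × 1.2 = 0.02652 m
1100 × 0.72×10⁻⁴ × 0.22 = 0.017424 m
Δh = 0.08280 + 0.02652 + 0.017424 = 0.126744 m ≈ 127 mm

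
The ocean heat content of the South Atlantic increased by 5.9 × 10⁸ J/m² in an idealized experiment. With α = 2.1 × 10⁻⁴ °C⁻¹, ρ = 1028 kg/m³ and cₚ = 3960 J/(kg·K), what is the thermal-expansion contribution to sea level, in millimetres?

Δh = αQ/(ρcₚ) = 2.1×10⁻⁴ × 5.9×10⁸ / (1028 × 3960) ≈ 0.030436 m

Δh = 30 mm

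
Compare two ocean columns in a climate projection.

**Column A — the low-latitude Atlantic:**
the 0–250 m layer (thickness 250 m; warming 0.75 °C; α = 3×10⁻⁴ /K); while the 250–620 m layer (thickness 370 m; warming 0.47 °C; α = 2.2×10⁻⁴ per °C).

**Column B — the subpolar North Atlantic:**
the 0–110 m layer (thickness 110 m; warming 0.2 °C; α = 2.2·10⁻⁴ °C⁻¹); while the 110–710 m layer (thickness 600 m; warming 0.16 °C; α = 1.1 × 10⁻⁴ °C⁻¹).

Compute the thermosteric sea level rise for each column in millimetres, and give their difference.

Δh_A ≈ 95 mm, Δh_B ≈ 15 mm; difference ≈ 79 mm

A 3×10⁻⁴ × 250 × 0.75 = 0.05625 m
A 370 × 0.47 × 2.2×10⁻⁴ = 0.038258 m
A total: 0.094508 m
B 0–110 m: 2.2×10⁻⁴ × 0.2 × 110 = 0.00484 m
B Layer 2: 600 × 1.1×10⁻⁴ × 0.16 = 0.01056 m
B total: 0.01540 m
Difference: 0.094508 − 0.01540 = 0.079108 m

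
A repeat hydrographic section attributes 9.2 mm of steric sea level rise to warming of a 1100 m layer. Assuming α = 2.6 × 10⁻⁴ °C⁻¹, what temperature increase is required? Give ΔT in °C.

ΔT = Δh/(αH) = 0.0092 / (2.6×10⁻⁴ × 1100) ≈ 0.03217 °C

0.0322 °C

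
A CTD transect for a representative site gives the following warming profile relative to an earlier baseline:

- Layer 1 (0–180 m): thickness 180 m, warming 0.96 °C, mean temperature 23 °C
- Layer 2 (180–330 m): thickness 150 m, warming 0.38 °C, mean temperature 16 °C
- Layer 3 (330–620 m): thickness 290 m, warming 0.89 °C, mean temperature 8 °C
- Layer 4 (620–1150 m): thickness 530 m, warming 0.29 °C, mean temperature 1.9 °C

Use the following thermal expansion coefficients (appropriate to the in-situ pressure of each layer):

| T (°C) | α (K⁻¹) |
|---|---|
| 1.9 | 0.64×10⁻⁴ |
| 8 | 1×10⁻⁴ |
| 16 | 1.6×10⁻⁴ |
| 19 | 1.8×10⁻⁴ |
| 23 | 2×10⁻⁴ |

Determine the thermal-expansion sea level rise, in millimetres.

Layer 1 at 23 °C → α = 2×10⁻⁴ K⁻¹
Layer 2 at 16 °C → α = 1.6×10⁻⁴ K⁻¹
Layer 3 at 8 °C → α = 1×10⁻⁴ K⁻¹
Layer 4 at 1.9 °C → α = 0.64×10⁻⁴ K⁻¹
2×10⁻⁴ × 0.96 × 180 = 0.03456 m
180–330 m: 150 × 1.6×10⁻⁴ × 0.38 = 0.00912 m
330–620 m: 0.89 × 1×10⁻⁴ × 290 = 0.02581 m
620–1150 m: 0.64×10⁻⁴ × 530 × 0.29 = 0.0098368 m
Δh = 0.03456 + 0.00912 + 0.02581 + 0.0098368 = 0.0793268 m

Δh ≈ 79 mm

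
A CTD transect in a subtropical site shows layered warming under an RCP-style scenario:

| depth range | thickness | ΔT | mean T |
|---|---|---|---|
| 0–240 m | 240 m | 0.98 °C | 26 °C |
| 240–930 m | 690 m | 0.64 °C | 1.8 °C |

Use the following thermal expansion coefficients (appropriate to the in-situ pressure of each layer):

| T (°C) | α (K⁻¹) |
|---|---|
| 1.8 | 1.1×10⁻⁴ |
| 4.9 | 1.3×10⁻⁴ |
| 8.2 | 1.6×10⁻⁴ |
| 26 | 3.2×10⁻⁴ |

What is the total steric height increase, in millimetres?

124 mm of thermosteric rise

Layer 1 at 26 °C → α = 3.2×10⁻⁴ K⁻¹
Layer 2 at 1.8 °C → α = 1.1×10⁻⁴ K⁻¹
Layer 1: 3.2×10⁻⁴ × 240 × 0.98 = 0.075264 m
0.64 × 690 × 1.1×10⁻⁴ = 0.048576 m
Δh = 0.075264 + 0.048576 = 0.12384 m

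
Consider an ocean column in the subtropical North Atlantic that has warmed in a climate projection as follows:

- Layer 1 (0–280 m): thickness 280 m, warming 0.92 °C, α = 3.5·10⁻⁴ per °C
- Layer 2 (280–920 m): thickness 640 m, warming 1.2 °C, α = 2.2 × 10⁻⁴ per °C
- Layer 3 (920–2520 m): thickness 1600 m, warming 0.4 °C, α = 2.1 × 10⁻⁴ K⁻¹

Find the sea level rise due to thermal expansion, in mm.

Δh = 394 mm

Layer 1: 0.92 × 280 × 3.5×10⁻⁴ = 0.09016 m
1.2 × 640 × 2.2×10⁻⁴ = 0.16896 m
2.1×10⁻⁴ × 0.4 × 1600 = 0.13440 m
Δh = 0.09016 + 0.16896 + 0.13440 = 0.39352 m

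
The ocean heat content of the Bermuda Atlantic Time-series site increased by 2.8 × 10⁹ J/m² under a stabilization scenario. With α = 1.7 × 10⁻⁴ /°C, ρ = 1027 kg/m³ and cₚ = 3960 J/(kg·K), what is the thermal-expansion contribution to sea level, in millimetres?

about 117 mm

Δh = αQ/(ρcₚ) = 1.7×10⁻⁴ × 2.8×10⁹ / (1027 × 3960) ≈ 0.11704 m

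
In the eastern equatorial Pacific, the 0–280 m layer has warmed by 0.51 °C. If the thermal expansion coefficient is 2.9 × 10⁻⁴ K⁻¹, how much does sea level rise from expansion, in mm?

Δh = αΔT·H = 2.9×10⁻⁴ × 0.51 × 280 = 0.041412 m

Δh = 41.4 mm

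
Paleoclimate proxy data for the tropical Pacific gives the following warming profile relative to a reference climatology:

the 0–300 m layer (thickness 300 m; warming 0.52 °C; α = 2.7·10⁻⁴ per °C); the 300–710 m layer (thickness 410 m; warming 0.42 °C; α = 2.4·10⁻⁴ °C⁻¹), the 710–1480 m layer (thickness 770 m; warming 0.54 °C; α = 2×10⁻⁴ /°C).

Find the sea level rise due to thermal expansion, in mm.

167 mm of thermosteric rise

Layer 1: 300 × 0.52 × 2.7×10⁻⁴ = 0.04212 m
Layer 2: 2.4×10⁻⁴ × 0.42 × 410 = 0.041328 m
Layer 3: 0.54 × 770 × 2×10⁻⁴ = 0.08316 m
Δh = 0.04212 + 0.041328 + 0.08316 = 0.166608 m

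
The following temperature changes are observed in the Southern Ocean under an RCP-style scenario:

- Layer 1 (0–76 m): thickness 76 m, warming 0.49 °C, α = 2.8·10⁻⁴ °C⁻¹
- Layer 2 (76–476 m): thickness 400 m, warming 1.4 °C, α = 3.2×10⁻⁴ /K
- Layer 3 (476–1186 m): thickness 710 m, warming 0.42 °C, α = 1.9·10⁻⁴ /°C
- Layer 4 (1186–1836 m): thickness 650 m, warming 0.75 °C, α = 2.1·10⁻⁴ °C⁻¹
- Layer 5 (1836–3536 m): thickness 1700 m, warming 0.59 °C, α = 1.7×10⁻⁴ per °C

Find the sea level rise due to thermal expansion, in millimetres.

519 mm

Layer 1: 76 × 0.49 × 2.8×10⁻⁴ = 0.0104272 m
400 × 3.2×10⁻⁴ × 1.4 = 0.17920 m
476–1186 m: 1.9×10⁻⁴ × 0.42 × 710 = 0.056658 m
0.75 × 2.1×10⁻⁴ × 650 = 0.102375 m
1700 × 1.7×10⁻⁴ × 0.59 = 0.17051 m
Δh = 0.0104272 + 0.17920 + 0.056658 + 0.102375 + 0.17051 = 0.5191702 m ≈ 519 mm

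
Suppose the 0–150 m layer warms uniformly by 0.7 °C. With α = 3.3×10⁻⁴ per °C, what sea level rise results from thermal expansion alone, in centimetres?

about 3.5 cm

Δh = αΔT·H = 3.3×10⁻⁴ × 0.7 × 150 = 0.03465 m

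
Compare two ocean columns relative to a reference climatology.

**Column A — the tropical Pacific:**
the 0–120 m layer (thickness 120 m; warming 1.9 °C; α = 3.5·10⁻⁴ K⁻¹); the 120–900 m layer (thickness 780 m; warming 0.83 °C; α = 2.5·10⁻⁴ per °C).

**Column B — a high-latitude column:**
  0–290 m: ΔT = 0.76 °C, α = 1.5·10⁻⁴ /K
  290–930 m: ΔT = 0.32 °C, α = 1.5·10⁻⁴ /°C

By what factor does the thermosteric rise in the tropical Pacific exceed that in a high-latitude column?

A Layer 1: 3.5×10⁻⁴ × 1.9 × 120 = 0.07980 m
A 120–900 m: 0.83 × 780 × 2.5×10⁻⁴ = 0.16185 m
A total: 0.24165 m
B Layer 1: 0.76 × 290 × 1.5×10⁻⁴ = 0.03306 m
B Layer 2: 640 × 0.32 × 1.5×10⁻⁴ = 0.03072 m
B total: 0.06378 m
Ratio: 0.24165 / 0.06378 ≈ 3.789

a factor of 3.79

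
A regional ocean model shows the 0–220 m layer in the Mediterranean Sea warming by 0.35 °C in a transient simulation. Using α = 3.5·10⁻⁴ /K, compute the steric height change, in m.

0.0270 m

Δh = αΔT·H = 3.5×10⁻⁴ × 0.35 × 220 = 0.02695 m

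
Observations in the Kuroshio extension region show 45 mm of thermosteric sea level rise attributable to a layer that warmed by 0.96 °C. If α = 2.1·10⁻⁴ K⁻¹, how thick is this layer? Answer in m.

H = Δh/(αΔT) = 0.045 / (2.1×10⁻⁴ × 0.96) ≈ 223.2 m

H ≈ 223 m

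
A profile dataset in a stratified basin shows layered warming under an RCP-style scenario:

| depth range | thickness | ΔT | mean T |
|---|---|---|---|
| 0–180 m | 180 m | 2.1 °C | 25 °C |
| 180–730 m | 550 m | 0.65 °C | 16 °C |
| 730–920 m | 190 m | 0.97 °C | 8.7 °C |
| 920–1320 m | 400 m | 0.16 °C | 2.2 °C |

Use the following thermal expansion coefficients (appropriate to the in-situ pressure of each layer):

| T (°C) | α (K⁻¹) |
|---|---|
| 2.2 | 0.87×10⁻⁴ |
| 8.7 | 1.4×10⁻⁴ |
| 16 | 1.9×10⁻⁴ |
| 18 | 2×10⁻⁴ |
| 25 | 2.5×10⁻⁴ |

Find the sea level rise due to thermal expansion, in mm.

190 mm

Layer 1 at 25 °C → α = 2.5×10⁻⁴ K⁻¹
Layer 2 at 16 °C → α = 1.9×10⁻⁴ K⁻¹
Layer 3 at 8.7 °C → α = 1.4×10⁻⁴ K⁻¹
Layer 4 at 2.2 °C → α = 0.87×10⁻⁴ K⁻¹
0–180 m: 2.1 × 2.5×10⁻⁴ × 180 = 0.09450 m
Layer 2: 0.65 × 1.9×10⁻⁴ × 550 = 0.067925 m
730–920 m: 1.4×10⁻⁴ × 190 × 0.97 = 0.025802 m
920–1320 m: 0.16 × 0.87×10⁻⁴ × 400 = 0.005568 m
Δh = 0.09450 + 0.067925 + 0.025802 + 0.005568 = 0.193795 m ≈ 190 mm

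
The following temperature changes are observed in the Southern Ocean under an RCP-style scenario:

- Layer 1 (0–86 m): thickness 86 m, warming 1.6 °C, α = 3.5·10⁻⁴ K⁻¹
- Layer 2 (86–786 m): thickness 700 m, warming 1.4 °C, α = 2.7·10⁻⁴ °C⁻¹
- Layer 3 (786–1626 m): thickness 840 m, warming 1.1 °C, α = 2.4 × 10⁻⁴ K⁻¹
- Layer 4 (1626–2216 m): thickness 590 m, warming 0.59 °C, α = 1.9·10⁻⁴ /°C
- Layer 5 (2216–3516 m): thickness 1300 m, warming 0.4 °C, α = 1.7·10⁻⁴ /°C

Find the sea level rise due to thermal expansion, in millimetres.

Layer 1: 1.6 × 86 × 3.5×10⁻⁴ = 0.04816 m
700 × 1.4 × 2.7×10⁻⁴ = 0.26460 m
2.4×10⁻⁴ × 1.1 × 840 = 0.22176 m
1626–2216 m: 590 × 0.59 × 1.9×10⁻⁴ = 0.066139 m
1300 × 1.7×10⁻⁴ × 0.4 = 0.08840 m
Δh = 0.04816 + 0.26460 + 0.22176 + 0.066139 + 0.08840 = 0.689059 m

Δh ≈ 690 mm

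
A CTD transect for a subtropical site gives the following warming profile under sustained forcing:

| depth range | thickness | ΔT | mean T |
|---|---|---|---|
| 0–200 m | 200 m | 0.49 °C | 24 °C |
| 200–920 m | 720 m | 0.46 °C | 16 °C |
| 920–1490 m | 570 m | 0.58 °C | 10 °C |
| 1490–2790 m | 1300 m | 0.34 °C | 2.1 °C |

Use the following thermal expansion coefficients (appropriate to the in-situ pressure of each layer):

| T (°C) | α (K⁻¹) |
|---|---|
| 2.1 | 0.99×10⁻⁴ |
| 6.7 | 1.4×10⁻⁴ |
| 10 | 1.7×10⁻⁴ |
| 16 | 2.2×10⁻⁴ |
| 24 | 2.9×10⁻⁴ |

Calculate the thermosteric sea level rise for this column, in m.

about 0.201 m

Layer 1 at 24 °C → α = 2.9×10⁻⁴ K⁻¹
Layer 2 at 16 °C → α = 2.2×10⁻⁴ K⁻¹
Layer 3 at 10 °C → α = 1.7×10⁻⁴ K⁻¹
Layer 4 at 2.1 °C → α = 0.99×10⁻⁴ K⁻¹
0–200 m: 200 × 2.9×10⁻⁴ × 0.49 = 0.02842 m
0.46 × 2.2×10⁻⁴ × 720 = 0.072864 m
1.7×10⁻⁴ × 0.58 × 570 = 0.056202 m
1490–2790 m: 0.99×10⁻⁴ × 1300 × 0.34 = 0.043758 m
Δh = 0.02842 + 0.072864 + 0.056202 + 0.043758 = 0.201244 m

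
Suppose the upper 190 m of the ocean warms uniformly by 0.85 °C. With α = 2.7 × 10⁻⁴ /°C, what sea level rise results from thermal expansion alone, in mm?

43.6 mm of thermosteric rise

Δh = αΔT·H = 2.7×10⁻⁴ × 0.85 × 190 = 0.043605 m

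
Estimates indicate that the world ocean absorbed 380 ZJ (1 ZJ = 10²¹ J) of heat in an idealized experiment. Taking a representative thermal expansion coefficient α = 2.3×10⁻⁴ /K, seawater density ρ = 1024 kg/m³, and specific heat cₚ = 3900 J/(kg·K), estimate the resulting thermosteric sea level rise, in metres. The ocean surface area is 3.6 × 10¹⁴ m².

Per unit area: Q = 380×10²¹ / (3.6×10¹⁴) ≈ 1.056×10⁹ J/m²
Δh = αQ/(ρcₚ) = 2.3×10⁻⁴ × 1.056×10⁹ / (1024 × 3900) ≈ 0.060817 m

0.0608 m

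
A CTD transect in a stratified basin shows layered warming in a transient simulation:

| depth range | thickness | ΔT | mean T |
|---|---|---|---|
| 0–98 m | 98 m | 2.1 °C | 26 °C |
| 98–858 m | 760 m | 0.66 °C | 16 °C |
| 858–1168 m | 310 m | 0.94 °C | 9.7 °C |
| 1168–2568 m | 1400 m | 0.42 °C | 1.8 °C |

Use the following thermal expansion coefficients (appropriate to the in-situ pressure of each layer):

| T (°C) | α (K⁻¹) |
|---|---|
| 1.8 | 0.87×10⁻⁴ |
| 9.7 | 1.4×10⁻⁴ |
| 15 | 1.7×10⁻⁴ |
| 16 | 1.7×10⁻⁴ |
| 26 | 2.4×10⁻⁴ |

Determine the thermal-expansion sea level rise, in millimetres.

Δh = 227 mm

Layer 1 at 26 °C → α = 2.4×10⁻⁴ K⁻¹
Layer 2 at 16 °C → α = 1.7×10⁻⁴ K⁻¹
Layer 3 at 9.7 °C → α = 1.4×10⁻⁴ K⁻¹
Layer 4 at 1.8 °C → α = 0.87×10⁻⁴ K⁻¹
2.1 × 2.4×10⁻⁴ × 98 = 0.049392 m
98–858 m: 1.7×10⁻⁴ × 0.66 × 760 = 0.085272 m
858–1168 m: 0.94 × 310 × 1.4×10⁻⁴ = 0.040796 m
1168–2568 m: 1400 × 0.42 × 0.87×10⁻⁴ = 0.051156 m
Δh = 0.049392 + 0.085272 + 0.040796 + 0.051156 = 0.226616 m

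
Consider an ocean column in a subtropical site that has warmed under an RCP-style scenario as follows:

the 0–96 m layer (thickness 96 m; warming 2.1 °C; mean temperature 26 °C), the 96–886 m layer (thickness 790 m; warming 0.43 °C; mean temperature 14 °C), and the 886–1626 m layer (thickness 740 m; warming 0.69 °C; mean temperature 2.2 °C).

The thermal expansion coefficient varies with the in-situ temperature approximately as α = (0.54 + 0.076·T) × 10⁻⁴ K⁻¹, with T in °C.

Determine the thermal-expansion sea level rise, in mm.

Layer 1: α = (0.54 + 0.076×26)×10⁻⁴ = 2.516×10⁻⁴ K⁻¹
Layer 2: α = (0.54 + 0.076×14)×10⁻⁴ = 1.604×10⁻⁴ K⁻¹
Layer 3: α = (0.54 + 0.076×2.2)×10⁻⁴ = 0.7072×10⁻⁴ K⁻¹
2.1 × 2.516×10⁻⁴ × 96 = 0.05072256 m
790 × 0.43 × 1.604×10⁻⁴ = 0.05448788 m
740 × 0.7072×10⁻⁴ × 0.69 = 0.036109632 m
Δh = 0.05072256 + 0.05448788 + 0.036109632 = 0.141320072 m ≈ 141 mm

141 mm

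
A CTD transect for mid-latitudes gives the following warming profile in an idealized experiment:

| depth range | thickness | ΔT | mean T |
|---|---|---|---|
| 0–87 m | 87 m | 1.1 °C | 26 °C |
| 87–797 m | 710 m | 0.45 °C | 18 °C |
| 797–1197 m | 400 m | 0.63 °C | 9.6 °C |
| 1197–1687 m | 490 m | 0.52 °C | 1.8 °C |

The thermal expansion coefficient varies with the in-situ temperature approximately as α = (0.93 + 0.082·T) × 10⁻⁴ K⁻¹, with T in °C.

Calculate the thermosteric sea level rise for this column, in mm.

about 180 mm

Layer 1: α = (0.93 + 0.082×26)×10⁻⁴ = 3.062×10⁻⁴ K⁻¹
Layer 2: α = (0.93 + 0.082×18)×10⁻⁴ = 2.406×10⁻⁴ K⁻¹
Layer 3: α = (0.93 + 0.082×9.6)×10⁻⁴ = 1.7172×10⁻⁴ K⁻¹
Layer 4: α = (0.93 + 0.082×1.8)×10⁻⁴ = 1.0776×10⁻⁴ K⁻¹
Layer 1: 87 × 3.062×10⁻⁴ × 1.1 = 0.02930334 m
87–797 m: 2.406×10⁻⁴ × 710 × 0.45 = 0.0768717 m
1.7172×10⁻⁴ × 0.63 × 400 = 0.04327344 m
1.0776×10⁻⁴ × 0.52 × 490 = 0.027457248 m
Δh = 0.02930334 + 0.0768717 + 0.04327344 + 0.027457248 = 0.176905728 m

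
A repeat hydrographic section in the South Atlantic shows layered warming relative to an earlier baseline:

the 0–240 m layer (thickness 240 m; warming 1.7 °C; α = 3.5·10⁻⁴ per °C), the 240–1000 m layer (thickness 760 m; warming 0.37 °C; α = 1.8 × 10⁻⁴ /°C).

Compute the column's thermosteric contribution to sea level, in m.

Δh ≈ 0.193 m

0–240 m: 3.5×10⁻⁴ × 240 × 1.7 = 0.14280 m
1.8×10⁻⁴ × 0.37 × 760 = 0.050616 m
Δh = 0.14280 + 0.050616 = 0.193416 m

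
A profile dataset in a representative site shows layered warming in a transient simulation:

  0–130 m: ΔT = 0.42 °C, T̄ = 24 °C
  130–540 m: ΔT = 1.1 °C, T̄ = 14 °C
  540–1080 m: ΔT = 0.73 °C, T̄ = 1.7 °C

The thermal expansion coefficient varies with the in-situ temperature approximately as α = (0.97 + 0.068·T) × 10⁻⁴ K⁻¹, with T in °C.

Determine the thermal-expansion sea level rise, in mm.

Δh ≈ 140 mm

Layer 1: α = (0.97 + 0.068×24)×10⁻⁴ = 2.602×10⁻⁴ K⁻¹
Layer 2: α = (0.97 + 0.068×14)×10⁻⁴ = 1.922×10⁻⁴ K⁻¹
Layer 3: α = (0.97 + 0.068×1.7)×10⁻⁴ = 1.0856×10⁻⁴ K⁻¹
0–130 m: 2.602×10⁻⁴ × 130 × 0.42 = 0.01420692 m
Layer 2: 1.922×10⁻⁴ × 410 × 1.1 = 0.0866822 m
540–1080 m: 540 × 0.73 × 1.0856×10⁻⁴ = 0.042794352 m
Δh = 0.01420692 + 0.0866822 + 0.042794352 = 0.143683472 m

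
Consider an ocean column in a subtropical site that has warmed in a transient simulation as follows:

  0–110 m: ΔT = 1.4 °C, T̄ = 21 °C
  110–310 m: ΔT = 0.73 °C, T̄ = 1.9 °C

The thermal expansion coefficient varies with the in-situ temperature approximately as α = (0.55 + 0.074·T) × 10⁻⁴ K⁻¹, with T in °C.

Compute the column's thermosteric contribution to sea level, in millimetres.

Δh ≈ 42.5 mm

Layer 1: α = (0.55 + 0.074×21)×10⁻⁴ = 2.104×10⁻⁴ K⁻¹
Layer 2: α = (0.55 + 0.074×1.9)×10⁻⁴ = 0.6906×10⁻⁴ K⁻¹
Layer 1: 1.4 × 2.104×10⁻⁴ × 110 = 0.0324016 m
Layer 2: 200 × 0.73 × 0.6906×10⁻⁴ = 0.01008276 m
Δh = 0.0324016 + 0.01008276 = 0.04248436 m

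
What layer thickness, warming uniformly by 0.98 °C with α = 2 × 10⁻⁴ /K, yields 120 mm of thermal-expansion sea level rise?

610 m

H = Δh/(αΔT) = 0.12 / (2×10⁻⁴ × 0.98) ≈ 612.2 m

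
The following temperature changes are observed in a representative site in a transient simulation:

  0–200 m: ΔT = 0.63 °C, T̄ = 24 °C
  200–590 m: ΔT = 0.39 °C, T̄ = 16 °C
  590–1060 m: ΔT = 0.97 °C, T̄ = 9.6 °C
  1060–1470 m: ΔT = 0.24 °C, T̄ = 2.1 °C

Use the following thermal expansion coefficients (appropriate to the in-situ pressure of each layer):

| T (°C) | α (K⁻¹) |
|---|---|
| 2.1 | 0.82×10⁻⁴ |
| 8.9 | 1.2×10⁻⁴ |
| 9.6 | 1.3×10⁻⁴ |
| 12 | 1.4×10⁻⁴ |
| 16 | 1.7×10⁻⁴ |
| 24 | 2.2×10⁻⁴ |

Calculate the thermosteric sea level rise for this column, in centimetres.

Δh ≈ 12.1 cm

Layer 1 at 24 °C → α = 2.2×10⁻⁴ K⁻¹
Layer 2 at 16 °C → α = 1.7×10⁻⁴ K⁻¹
Layer 3 at 9.6 °C → α = 1.3×10⁻⁴ K⁻¹
Layer 4 at 2.1 °C → α = 0.82×10⁻⁴ K⁻¹
0–200 m: 200 × 0.63 × 2.2×10⁻⁴ = 0.02772 m
Layer 2: 390 × 1.7×10⁻⁴ × 0.39 = 0.025857 m
Layer 3: 0.97 × 1.3×10⁻⁴ × 470 = 0.059267 m
1060–1470 m: 0.82×10⁻⁴ × 410 × 0.24 = 0.0080688 m
Δh = 0.02772 + 0.025857 + 0.059267 + 0.0080688 = 0.1209128 m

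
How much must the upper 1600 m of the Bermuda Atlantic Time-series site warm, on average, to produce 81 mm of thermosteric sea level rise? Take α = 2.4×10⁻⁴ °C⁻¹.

0.211 °C

ΔT = Δh/(αH) = 0.081 / (2.4×10⁻⁴ × 1600) ≈ 0.2109 °C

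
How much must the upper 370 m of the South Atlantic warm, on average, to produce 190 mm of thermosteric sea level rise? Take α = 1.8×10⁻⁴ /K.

ΔT = Δh/(αH) = 0.19 / (1.8×10⁻⁴ × 370) ≈ 2.853 K

ΔT ≈ 2.85 K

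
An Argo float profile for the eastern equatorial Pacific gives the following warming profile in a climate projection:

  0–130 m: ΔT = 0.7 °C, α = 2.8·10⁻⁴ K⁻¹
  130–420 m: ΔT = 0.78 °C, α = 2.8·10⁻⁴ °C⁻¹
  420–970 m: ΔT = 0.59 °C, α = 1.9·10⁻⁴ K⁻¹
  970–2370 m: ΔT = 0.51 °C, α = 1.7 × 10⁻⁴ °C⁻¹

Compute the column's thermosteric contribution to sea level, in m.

0.272 m of thermosteric rise

0–130 m: 2.8×10⁻⁴ × 0.7 × 130 = 0.02548 m
290 × 0.78 × 2.8×10⁻⁴ = 0.063336 m
420–970 m: 0.59 × 550 × 1.9×10⁻⁴ = 0.061655 m
Layer 4: 1.7×10⁻⁴ × 0.51 × 1400 = 0.12138 m
Δh = 0.02548 + 0.063336 + 0.061655 + 0.12138 = 0.271851 m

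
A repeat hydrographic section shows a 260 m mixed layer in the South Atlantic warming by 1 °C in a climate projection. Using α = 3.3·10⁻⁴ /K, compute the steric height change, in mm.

Δh = αΔT·H = 3.3×10⁻⁴ × 1 × 260 = 0.08580 m

85.8 mm of thermosteric rise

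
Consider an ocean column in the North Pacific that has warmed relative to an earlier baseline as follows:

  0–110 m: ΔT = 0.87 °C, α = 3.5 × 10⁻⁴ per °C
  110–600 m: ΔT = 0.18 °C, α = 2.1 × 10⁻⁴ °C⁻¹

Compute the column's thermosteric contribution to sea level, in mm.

0–110 m: 110 × 3.5×10⁻⁴ × 0.87 = 0.033495 m
Layer 2: 0.18 × 490 × 2.1×10⁻⁴ = 0.018522 m
Δh = 0.033495 + 0.018522 = 0.052017 m

Δh ≈ 52.0 mm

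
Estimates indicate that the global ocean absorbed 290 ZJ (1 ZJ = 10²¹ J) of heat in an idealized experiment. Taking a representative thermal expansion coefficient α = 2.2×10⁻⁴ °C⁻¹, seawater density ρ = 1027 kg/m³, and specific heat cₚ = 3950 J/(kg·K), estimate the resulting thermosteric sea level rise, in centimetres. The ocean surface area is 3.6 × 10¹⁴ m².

Per unit area: Q = 290×10²¹ / (3.6×10¹⁴) ≈ 8.056×10⁸ J/m²
Δh = αQ/(ρcₚ) = 2.2×10⁻⁴ × 8.056×10⁸ / (1027 × 3950) ≈ 0.043689 m

4.37 cm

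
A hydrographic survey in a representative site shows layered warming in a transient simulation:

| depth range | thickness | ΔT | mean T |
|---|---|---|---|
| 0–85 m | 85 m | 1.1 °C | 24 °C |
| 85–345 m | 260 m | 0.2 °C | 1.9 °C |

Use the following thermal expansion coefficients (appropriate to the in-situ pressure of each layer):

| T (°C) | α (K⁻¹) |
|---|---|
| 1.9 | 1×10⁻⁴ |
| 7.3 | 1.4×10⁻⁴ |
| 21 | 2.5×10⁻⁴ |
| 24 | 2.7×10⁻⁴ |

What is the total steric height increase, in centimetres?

3.04 cm

Layer 1 at 24 °C → α = 2.7×10⁻⁴ K⁻¹
Layer 2 at 1.9 °C → α = 1×10⁻⁴ K⁻¹
1.1 × 85 × 2.7×10⁻⁴ = 0.025245 m
260 × 0.2 × 1×10⁻⁴ = 0.00520 m
Δh = 0.025245 + 0.00520 = 0.030445 m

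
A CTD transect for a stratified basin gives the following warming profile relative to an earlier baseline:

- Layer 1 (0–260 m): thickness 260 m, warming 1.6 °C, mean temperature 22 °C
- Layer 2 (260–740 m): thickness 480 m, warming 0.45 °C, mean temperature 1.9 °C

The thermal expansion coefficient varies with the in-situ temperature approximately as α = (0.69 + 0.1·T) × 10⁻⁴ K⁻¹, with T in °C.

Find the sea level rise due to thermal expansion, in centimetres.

Δh = 14 cm

Layer 1: α = (0.69 + 0.1×22)×10⁻⁴ = 2.89×10⁻⁴ K⁻¹
Layer 2: α = (0.69 + 0.1×1.9)×10⁻⁴ = 0.88×10⁻⁴ K⁻¹
Layer 1: 2.89×10⁻⁴ × 1.6 × 260 = 0.120224 m
260–740 m: 0.88×10⁻⁴ × 480 × 0.45 = 0.019008 m
Δh = 0.120224 + 0.019008 = 0.139232 m ≈ 14 cm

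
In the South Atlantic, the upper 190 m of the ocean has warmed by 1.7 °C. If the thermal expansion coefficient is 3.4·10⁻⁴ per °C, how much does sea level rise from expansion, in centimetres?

Δh = αΔT·H = 3.4×10⁻⁴ × 1.7 × 190 = 0.10982 m

11 cm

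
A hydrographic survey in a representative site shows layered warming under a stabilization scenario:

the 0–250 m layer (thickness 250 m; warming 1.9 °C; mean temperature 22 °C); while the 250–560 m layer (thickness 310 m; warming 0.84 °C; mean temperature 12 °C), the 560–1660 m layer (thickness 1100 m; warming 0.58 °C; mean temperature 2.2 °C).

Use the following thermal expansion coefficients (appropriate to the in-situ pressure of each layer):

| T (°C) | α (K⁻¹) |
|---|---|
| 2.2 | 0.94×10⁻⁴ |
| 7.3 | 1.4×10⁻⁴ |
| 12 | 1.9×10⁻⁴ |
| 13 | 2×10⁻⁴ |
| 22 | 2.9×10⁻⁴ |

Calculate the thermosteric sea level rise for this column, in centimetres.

Layer 1 at 22 °C → α = 2.9×10⁻⁴ K⁻¹
Layer 2 at 12 °C → α = 1.9×10⁻⁴ K⁻¹
Layer 3 at 2.2 °C → α = 0.94×10⁻⁴ K⁻¹
0–250 m: 250 × 1.9 × 2.9×10⁻⁴ = 0.13775 m
250–560 m: 310 × 1.9×10⁻⁴ × 0.84 = 0.049476 m
1100 × 0.94×10⁻⁴ × 0.58 = 0.059972 m
Δh = 0.13775 + 0.049476 + 0.059972 = 0.247198 m ≈ 24.7 cm

Δh ≈ 24.7 cm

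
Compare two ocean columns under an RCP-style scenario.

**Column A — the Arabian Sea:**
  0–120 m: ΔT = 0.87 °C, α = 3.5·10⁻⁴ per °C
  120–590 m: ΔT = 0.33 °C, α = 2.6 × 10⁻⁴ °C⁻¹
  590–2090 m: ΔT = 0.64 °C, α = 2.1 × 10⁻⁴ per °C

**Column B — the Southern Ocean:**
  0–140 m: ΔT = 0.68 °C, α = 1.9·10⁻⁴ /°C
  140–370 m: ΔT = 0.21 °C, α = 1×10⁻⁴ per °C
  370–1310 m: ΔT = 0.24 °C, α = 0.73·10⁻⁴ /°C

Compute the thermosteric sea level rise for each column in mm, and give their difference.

A 3.5×10⁻⁴ × 120 × 0.87 = 0.03654 m
A 470 × 0.33 × 2.6×10⁻⁴ = 0.040326 m
A Layer 3: 0.64 × 1500 × 2.1×10⁻⁴ = 0.20160 m
A total: 0.278466 m
B 0.68 × 1.9×10⁻⁴ × 140 = 0.018088 m
B 140–370 m: 1×10⁻⁴ × 230 × 0.21 = 0.00483 m
B Layer 3: 0.24 × 940 × 0.73×10⁻⁴ = 0.0164688 m
B total: 0.0393868 m
Difference: 0.278466 − 0.0393868 = 0.2390792 m

A: 278 mm; B: 39.4 mm; difference 239 mm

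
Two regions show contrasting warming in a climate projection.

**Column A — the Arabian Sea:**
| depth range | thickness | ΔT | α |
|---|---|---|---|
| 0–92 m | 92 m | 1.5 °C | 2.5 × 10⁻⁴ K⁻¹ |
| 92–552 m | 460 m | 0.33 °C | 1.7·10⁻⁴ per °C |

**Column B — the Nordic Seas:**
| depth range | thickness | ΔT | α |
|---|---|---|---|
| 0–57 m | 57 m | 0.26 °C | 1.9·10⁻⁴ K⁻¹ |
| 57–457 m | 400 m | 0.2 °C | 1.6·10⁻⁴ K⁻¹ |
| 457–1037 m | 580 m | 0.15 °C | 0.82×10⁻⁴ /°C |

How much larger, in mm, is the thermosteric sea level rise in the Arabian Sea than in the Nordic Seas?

Δh_A − Δh_B ≈ 37.6 mm

A 0–92 m: 2.5×10⁻⁴ × 92 × 1.5 = 0.03450 m
A 92–552 m: 0.33 × 460 × 1.7×10⁻⁴ = 0.025806 m
A total: 0.060306 m
B 0–57 m: 1.9×10⁻⁴ × 57 × 0.26 = 0.0028158 m
B 400 × 1.6×10⁻⁴ × 0.2 = 0.01280 m
B Layer 3: 0.15 × 580 × 0.82×10⁻⁴ = 0.007134 m
B total: 0.0227498 m
Difference: 0.060306 − 0.0227498 = 0.0375562 m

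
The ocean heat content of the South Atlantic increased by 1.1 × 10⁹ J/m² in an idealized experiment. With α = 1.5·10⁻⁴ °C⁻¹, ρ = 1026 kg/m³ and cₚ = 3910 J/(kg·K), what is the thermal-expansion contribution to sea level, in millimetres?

41.1 mm

Δh = αQ/(ρcₚ) = 1.5×10⁻⁴ × 1.1×10⁹ / (1026 × 3910) ≈ 0.04113 m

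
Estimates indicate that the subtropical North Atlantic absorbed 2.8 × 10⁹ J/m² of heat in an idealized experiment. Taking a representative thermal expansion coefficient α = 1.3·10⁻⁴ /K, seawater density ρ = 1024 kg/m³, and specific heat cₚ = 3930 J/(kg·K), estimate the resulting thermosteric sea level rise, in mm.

Δh ≈ 90.5 mm

Δh = αQ/(ρcₚ) = 1.3×10⁻⁴ × 2.8×10⁹ / (1024 × 3930) ≈ 0.09045 m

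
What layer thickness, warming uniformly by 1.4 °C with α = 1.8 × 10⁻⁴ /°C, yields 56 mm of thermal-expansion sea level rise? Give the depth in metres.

222 m

H = Δh/(αΔT) = 0.056 / (1.8×10⁻⁴ × 1.4) ≈ 222.2 m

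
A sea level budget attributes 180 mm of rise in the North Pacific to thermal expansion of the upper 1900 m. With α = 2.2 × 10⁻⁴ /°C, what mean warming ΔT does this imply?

ΔT = Δh/(αH) = 0.18 / (2.2×10⁻⁴ × 1900) ≈ 0.4306 K

0.431 K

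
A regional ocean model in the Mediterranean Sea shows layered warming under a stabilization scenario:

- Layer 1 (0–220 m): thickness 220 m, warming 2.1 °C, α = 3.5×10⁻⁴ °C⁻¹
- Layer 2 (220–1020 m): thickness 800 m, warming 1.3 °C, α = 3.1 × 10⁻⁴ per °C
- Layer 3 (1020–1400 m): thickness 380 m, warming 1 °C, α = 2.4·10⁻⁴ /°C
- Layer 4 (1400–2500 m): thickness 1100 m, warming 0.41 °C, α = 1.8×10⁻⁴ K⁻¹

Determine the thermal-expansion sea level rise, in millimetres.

2.1 × 3.5×10⁻⁴ × 220 = 0.16170 m
Layer 2: 800 × 1.3 × 3.1×10⁻⁴ = 0.32240 m
380 × 1 × 2.4×10⁻⁴ = 0.09120 m
Layer 4: 1100 × 0.41 × 1.8×10⁻⁴ = 0.08118 m
Δh = 0.16170 + 0.32240 + 0.09120 + 0.08118 = 0.65648 m

656 mm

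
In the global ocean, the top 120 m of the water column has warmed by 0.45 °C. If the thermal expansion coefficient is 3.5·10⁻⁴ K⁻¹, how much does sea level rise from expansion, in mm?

Δh = αΔT·H = 3.5×10⁻⁴ × 0.45 × 120 = 0.01890 m

Δh = 19 mm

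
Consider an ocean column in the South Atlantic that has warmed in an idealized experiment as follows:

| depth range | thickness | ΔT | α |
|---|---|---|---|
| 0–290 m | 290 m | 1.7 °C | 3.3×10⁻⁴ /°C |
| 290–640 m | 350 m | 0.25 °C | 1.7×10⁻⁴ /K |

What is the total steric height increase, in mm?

Layer 1: 1.7 × 3.3×10⁻⁴ × 290 = 0.16269 m
290–640 m: 350 × 1.7×10⁻⁴ × 0.25 = 0.014875 m
Δh = 0.16269 + 0.014875 = 0.177565 m ≈ 178 mm

about 178 mm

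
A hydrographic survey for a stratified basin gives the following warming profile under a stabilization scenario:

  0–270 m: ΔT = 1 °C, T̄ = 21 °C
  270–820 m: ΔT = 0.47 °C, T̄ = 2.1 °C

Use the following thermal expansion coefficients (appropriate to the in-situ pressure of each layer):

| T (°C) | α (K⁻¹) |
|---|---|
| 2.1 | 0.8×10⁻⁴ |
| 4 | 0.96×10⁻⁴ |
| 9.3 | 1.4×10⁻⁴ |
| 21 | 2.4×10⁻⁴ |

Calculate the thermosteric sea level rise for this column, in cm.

Layer 1 at 21 °C → α = 2.4×10⁻⁴ K⁻¹
Layer 2 at 2.1 °C → α = 0.8×10⁻⁴ K⁻¹
Layer 1: 2.4×10⁻⁴ × 270 × 1 = 0.06480 m
Layer 2: 0.47 × 0.8×10⁻⁴ × 550 = 0.02068 m
Δh = 0.06480 + 0.02068 = 0.08548 m ≈ 8.55 cm

8.55 cm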